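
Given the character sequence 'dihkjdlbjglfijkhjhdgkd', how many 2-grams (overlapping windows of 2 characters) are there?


String 'dihkjdlbjglfijkhjhdgkd' has length L = 22.
Number of overlapping n-grams = L - n + 1
Substituting: 22 - 2 + 1 = 21

21


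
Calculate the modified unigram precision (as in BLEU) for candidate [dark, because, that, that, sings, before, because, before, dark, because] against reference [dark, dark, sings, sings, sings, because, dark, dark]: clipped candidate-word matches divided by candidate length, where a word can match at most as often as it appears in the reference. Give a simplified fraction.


Reference word counts: {'because': 1, 'dark': 4, 'sings': 3}
Checking each candidate word (with clipping):
  'dark' -> in reference (ref count 4, used 1/4) -> match (matches: 1)
  'because' -> in reference (ref count 1, used 1/1) -> match (matches: 2)
  'that' -> not in reference -> no match (matches: 2)
  'that' -> not in reference -> no match (matches: 2)
  'sings' -> in reference (ref count 3, used 1/3) -> match (matches: 3)
  'before' -> not in reference -> no match (matches: 3)
  'because' -> ref count 1 already used up (1/1) -> clipped, no match (matches: 3)
  'before' -> not in reference -> no match (matches: 3)
  'dark' -> in reference (ref count 4, used 2/4) -> match (matches: 4)
  'because' -> ref count 1 already used up (1/1) -> clipped, no match (matches: 4)
Clipped matches: 4, Candidate length: 10
Precision = 4/10 = 2/5

2/5


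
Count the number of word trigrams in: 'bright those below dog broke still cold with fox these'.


Word trigrams from [10] words:
  Trigram 1: (bright those below)
  Trigram 2: (those below dog)
  Trigram 3: (below dog broke)
  Trigram 4: (dog broke still)
  Trigram 5: (broke still cold)
  Trigram 6: (still cold with)
  Trigram 7: (cold with fox)
  Trigram 8: (with fox these)
Total word trigrams: 10 - 2 = 8

8


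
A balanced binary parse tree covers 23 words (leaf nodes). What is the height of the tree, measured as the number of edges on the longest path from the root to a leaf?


In a balanced binary tree with n leaves the deepest leaf is ceil(log2(n)) edges below the root.
log2(23) = 4.5236
ceil(4.5236) = 5
height (edges) = 5

5


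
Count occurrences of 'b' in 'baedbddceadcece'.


Scanning 'baedbddceadcece' for 'b':
  Position 0: 'b' -> MATCH (count: 1)
  Position 4: 'b' -> MATCH (count: 2)
Total occurrences of 'b': 2

2


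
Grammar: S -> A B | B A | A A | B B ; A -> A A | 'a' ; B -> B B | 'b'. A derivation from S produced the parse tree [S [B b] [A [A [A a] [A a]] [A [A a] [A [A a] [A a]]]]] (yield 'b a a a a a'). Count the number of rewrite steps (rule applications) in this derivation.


Every bracketed nonterminal node [X ...] in the tree is produced by exactly one rule application.
Reading the tree off as a leftmost derivation:
  Step 1: S  =>  B A   (applied S -> B A)
  Step 2: B A  =>  b A   (applied B -> b)
  Step 3: b A  =>  b A A   (applied A -> A A)
  Step 4: b A A  =>  b A A A   (applied A -> A A)
  Step 5: b A A A  =>  b a A A   (applied A -> a)
  Step 6: b a A A  =>  b a a A   (applied A -> a)
  Step 7: b a a A  =>  b a a A A   (applied A -> A A)
  Step 8: b a a A A  =>  b a a a A   (applied A -> a)
  Step 9: b a a a A  =>  b a a a A A   (applied A -> A A)
  Step 10: b a a a A A  =>  b a a a a A   (applied A -> a)
  Step 11: b a a a a A  =>  b a a a a a   (applied A -> a)
Final yield: b a a a a a
Total rewrite steps: 11

11


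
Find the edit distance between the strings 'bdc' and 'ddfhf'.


Building DP table for s1='bdc' (len 3) and s2='ddfhf' (len 5):
       d  d  f  h  f
    0  1  2  3  4  5
  b 1  1  2  3  4  5
  d 2  1  1  2  3  4
  c 3  2  2  2  3  4
Edit distance = dp[3][5] = 4

4


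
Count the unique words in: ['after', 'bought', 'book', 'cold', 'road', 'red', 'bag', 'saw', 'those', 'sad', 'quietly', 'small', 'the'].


Listing all tokens and tracking unique types:
  Token 1: 'after' -> NEW (unique so far: 1)
  Token 2: 'bought' -> NEW (unique so far: 2)
  Token 3: 'book' -> NEW (unique so far: 3)
  Token 4: 'cold' -> NEW (unique so far: 4)
  Token 5: 'road' -> NEW (unique so far: 5)
  Token 6: 'red' -> NEW (unique so far: 6)
  Token 7: 'bag' -> NEW (unique so far: 7)
  Token 8: 'saw' -> NEW (unique so far: 8)
  Token 9: 'those' -> NEW (unique so far: 9)
  Token 10: 'sad' -> NEW (unique so far: 10)
  Token 11: 'quietly' -> NEW (unique so far: 11)
  Token 12: 'small' -> NEW (unique so far: 12)
  Token 13: 'the' -> NEW (unique so far: 13)
Unique types: ('after', 'bag', 'book', 'bought', 'cold', 'quietly', 'red', 'road', 'sad', 'saw', 'small', 'the', 'those')
Vocabulary size: 13

13


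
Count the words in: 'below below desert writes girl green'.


Counting words by splitting on spaces:
  Word 1: 'below'
  Word 2: 'below'
  Word 3: 'desert'
  Word 4: 'writes'
  Word 5: 'girl'
  Word 6: 'green'
Total words: 6

6


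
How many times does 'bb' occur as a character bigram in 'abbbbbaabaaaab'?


Scanning 'abbbbbaabaaaab' for bigram 'bb':
  Position 0: 'ab' -> no
  Position 1: 'bb' -> MATCH
  Position 2: 'bb' -> MATCH
  Position 3: 'bb' -> MATCH
  Position 4: 'bb' -> MATCH
  Position 5: 'ba' -> no
  Position 6: 'aa' -> no
  Position 7: 'ab' -> no
  Position 8: 'ba' -> no
  Position 9: 'aa' -> no
  Position 10: 'aa' -> no
  Position 11: 'aa' -> no
  Position 12: 'ab' -> no
Total matches: 4

4


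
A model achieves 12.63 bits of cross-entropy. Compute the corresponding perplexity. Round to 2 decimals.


Perplexity formula: PP = 2^H
H = 12.63
PP = 2^12.63
Decompose: 2^12.63 = 2^12 * 2^0.63
2^12 = 4096, 2^0.63 ~ 1.5475650
PP ~ 4096 * 1.5475650 = 6338.8262400
Rounded to 2 decimals: 6338.83

6338.83


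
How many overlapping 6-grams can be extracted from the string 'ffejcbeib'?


String 'ffejcbeib' has length L = 9.
Number of overlapping n-grams = L - n + 1
Substituting: 9 - 6 + 1 = 4

4


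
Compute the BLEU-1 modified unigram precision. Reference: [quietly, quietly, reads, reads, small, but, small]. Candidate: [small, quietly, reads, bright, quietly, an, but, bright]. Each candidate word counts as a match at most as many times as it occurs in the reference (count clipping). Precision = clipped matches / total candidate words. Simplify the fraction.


Reference word counts: {'but': 1, 'quietly': 2, 'reads': 2, 'small': 2}
Checking each candidate word (with clipping):
  'small' -> in reference (ref count 2, used 1/2) -> match (matches: 1)
  'quietly' -> in reference (ref count 2, used 1/2) -> match (matches: 2)
  'reads' -> in reference (ref count 2, used 1/2) -> match (matches: 3)
  'bright' -> not in reference -> no match (matches: 3)
  'quietly' -> in reference (ref count 2, used 2/2) -> match (matches: 4)
  'an' -> not in reference -> no match (matches: 4)
  'but' -> in reference (ref count 1, used 1/1) -> match (matches: 5)
  'bright' -> not in reference -> no match (matches: 5)
Clipped matches: 5, Candidate length: 8
Precision = 5/8

5/8


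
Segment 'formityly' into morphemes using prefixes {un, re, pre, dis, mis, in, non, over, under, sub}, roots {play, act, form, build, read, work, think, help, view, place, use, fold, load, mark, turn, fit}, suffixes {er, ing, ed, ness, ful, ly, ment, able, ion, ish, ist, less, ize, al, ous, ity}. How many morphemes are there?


Segmenting 'formityly' against the inventory:
  'form' -> root (morpheme 1)
  'ity' -> suffix (morpheme 2)
  'ly' -> suffix (morpheme 3)
Total morphemes: 3

3


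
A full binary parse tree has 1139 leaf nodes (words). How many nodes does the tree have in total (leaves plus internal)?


Leaf nodes (terminals): 1139
Internal nodes = n - 1 = 1139 - 1 = 1138
Total = leaves + internal = 1139 + 1138 = 2277

2277


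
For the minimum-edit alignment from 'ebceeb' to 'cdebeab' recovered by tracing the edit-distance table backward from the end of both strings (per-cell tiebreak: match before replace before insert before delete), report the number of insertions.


Edit distance = 4. Backtracking from cell (6, 7) with preference match > replace > insert > delete,
then listing the resulting alignment 'ebceeb' -> 'cdebeab' left to right:
  Step 1: insert 'c' [insertion #1]
  Step 2: insert 'd' [insertion #2]
  Step 3: keep 'e'
  Step 4: keep 'b'
  Step 5: delete 'c'
  Step 6: keep 'e'
  Step 7: replace e->a
  Step 8: keep 'b'
Total insertions: 2

2


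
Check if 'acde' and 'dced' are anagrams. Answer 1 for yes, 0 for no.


Sort characters of 'acde': 'acde'
Sort characters of 'dced': 'cdde'
Sorted forms differ -> they are NOT anagrams
Result: 0

0


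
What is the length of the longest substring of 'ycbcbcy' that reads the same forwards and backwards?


Scanning 'ycbcbcy' for palindromic substrings.
Substring at positions 0-6: 'ycbcbcy'.
Check: reverse('ycbcbcy') = 'ycbcbcy' -> palindrome confirmed.
No longer palindromic substring exists; longest length = 7

7


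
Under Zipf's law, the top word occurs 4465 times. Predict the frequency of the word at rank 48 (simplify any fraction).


Zipf's law: freq(rank) = f1 / rank
f1 = 4465, rank = 48
freq = 4465 / 48
GCD(4465, 48) = 1
Simplified: 4465/48

4465/48


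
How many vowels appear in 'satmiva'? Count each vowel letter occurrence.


Scanning each character of 'satmiva':
  Position 1: 's' -> consonant (running count: 0)
  Position 2: 'a' -> vowel (running count: 1)
  Position 3: 't' -> consonant (running count: 1)
  Position 4: 'm' -> consonant (running count: 1)
  Position 5: 'i' -> vowel (running count: 2)
  Position 6: 'v' -> consonant (running count: 2)
  Position 7: 'a' -> vowel (running count: 3)
Total vowels: 3

3


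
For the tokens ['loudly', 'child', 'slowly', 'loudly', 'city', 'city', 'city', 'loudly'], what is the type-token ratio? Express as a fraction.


Tokens: 8
Unique types: ('child', 'city', 'loudly', 'slowly') = 4
TTR = 4/8
Simplify: divide both by 4 -> 1/2
TTR = 1/2

1/2


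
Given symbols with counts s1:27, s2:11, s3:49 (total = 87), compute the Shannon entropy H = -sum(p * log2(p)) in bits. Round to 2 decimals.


Computing entropy H = -sum(p_i * log2(p_i)):
  s1: p = 27/87 = 0.3103, -p*log2(p) = 0.5239
  s2: p = 11/87 = 0.1264, -p*log2(p) = 0.3772
  s3: p = 49/87 = 0.5632, -p*log2(p) = 0.4665
H = sum of terms = 1.3676
Rounded to 2 decimals: 1.37

1.37


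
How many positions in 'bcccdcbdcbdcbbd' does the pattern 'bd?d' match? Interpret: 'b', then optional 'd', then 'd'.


Pattern: bd?d means 'b', then optional 'd', then 'd'.
Scanning 'bcccdcbdcbdcbbd' position-by-position:
  Pos 0: window 'bcc' -> no
  Pos 1: window 'ccc' -> no
  Pos 2: window 'ccd' -> no
  Pos 3: window 'cdc' -> no
  Pos 4: window 'dcb' -> no
  Pos 5: window 'cbd' -> no
  Pos 6: window 'bdc' -> MATCH
  Pos 7: window 'dcb' -> no
  Pos 8: window 'cbd' -> no
  Pos 9: window 'bdc' -> MATCH
  Pos 10: window 'dcb' -> no
  Pos 11: window 'cbb' -> no
  Pos 12: window 'bbd' -> no
  Pos 13: window 'bd' -> MATCH
  Pos 14: window 'd' -> no
Total matches: 3

3


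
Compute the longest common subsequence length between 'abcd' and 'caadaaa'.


DP table for LCS of 'abcd' and 'caadaaa':
       c  a  a  d  a  a  a
    0  0  0  0  0  0  0  0
  a 0  0  1  1  1  1  1  1
  b 0  0  1  1  1  1  1  1
  c 0  1  1  1  1  1  1  1
  d 0  1  1  1  2  2  2  2
LCS: 'ad'
LCS length = 2

2


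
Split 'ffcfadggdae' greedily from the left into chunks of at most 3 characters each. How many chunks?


'ffcfadggdae' has 11 characters.
Chunking with max size 3:
  Chunk 1: 'ffc' (positions 0-2)
  Chunk 2: 'fad' (positions 3-5)
  Chunk 3: 'ggd' (positions 6-8)
  Chunk 4: 'ae' (positions 9-10)
Total chunks: ceil(11 / 3) = 4

4


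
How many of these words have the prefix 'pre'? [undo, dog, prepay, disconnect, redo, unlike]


Checking each word for prefix 'pre':
  'undo' -> no (count: 0)
  'dog' -> no (count: 0)
  'prepay' -> YES, starts with 'pre' (count: 1)
  'disconnect' -> no (count: 1)
  'redo' -> no (count: 1)
  'unlike' -> no (count: 1)
Total with prefix 'pre': 1

1


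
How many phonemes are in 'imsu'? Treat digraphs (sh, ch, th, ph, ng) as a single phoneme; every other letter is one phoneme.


Parsing 'imsu' greedily, digraphs first:
  'i' -> vowel phoneme (phonemes so far: 1)
  'm' -> consonant phoneme (phonemes so far: 2)
  's' -> consonant phoneme (phonemes so far: 3)
  'u' -> vowel phoneme (phonemes so far: 4)
Total phonemes: 4

4


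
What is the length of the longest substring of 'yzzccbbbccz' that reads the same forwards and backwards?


Scanning 'yzzccbbbccz' for palindromic substrings.
Substring at positions 2-10: 'zccbbbccz'.
Check: reverse('zccbbbccz') = 'zccbbbccz' -> palindrome confirmed.
Neighbouring characters ('z' / '-') break symmetry, so it cannot extend further.
No longer palindromic substring exists; longest length = 9

9


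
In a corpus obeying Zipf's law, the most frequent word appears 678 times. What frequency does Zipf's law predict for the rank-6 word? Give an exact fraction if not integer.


Zipf's law: freq(rank) = f1 / rank
f1 = 678, rank = 6
freq = 678 / 6
= 113

113


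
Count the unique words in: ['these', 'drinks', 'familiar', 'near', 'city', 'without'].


Listing all tokens and tracking unique types:
  Token 1: 'these' -> NEW (unique so far: 1)
  Token 2: 'drinks' -> NEW (unique so far: 2)
  Token 3: 'familiar' -> NEW (unique so far: 3)
  Token 4: 'near' -> NEW (unique so far: 4)
  Token 5: 'city' -> NEW (unique so far: 5)
  Token 6: 'without' -> NEW (unique so far: 6)
Unique types: ('city', 'drinks', 'familiar', 'near', 'these', 'without')
Vocabulary size: 6

6


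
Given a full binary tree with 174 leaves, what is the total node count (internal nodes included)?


Leaf nodes (terminals): 174
Internal nodes = n - 1 = 174 - 1 = 173
Total = leaves + internal = 174 + 173 = 347

347


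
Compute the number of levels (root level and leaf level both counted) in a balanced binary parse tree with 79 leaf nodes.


In a balanced binary tree with n leaves the deepest leaf is ceil(log2(n)) edges below the root,
so counting node levels inclusive of root and leaves gives ceil(log2(n)) + 1 levels.
log2(79) = 6.3038
ceil(6.3038) = 7
levels = 7 + 1 = 8

8


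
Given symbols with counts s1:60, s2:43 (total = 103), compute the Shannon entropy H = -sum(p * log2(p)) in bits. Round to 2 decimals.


Computing entropy H = -sum(p_i * log2(p_i)):
  s1: p = 60/103 = 0.5825, -p*log2(p) = 0.4541
  s2: p = 43/103 = 0.4175, -p*log2(p) = 0.5261
H = sum of terms = 0.9802
Rounded to 2 decimals: 0.98

0.98


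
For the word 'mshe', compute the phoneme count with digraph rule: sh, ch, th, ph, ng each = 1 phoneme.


Parsing 'mshe' greedily, digraphs first:
  'm' -> consonant phoneme (phonemes so far: 1)
  'sh' -> digraph (1 consonant phoneme) (phonemes so far: 2)
  'e' -> vowel phoneme (phonemes so far: 3)
Total phonemes: 3

3


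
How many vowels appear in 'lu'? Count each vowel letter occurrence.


Scanning each character of 'lu':
  Position 1: 'l' -> consonant (running count: 0)
  Position 2: 'u' -> vowel (running count: 1)
Total vowels: 1

1


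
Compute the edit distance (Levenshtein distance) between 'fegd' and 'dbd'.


Building DP table for s1='fegd' (len 4) and s2='dbd' (len 3):
       d  b  d
    0  1  2  3
  f 1  1  2  3
  e 2  2  2  3
  g 3  3  3  3
  d 4  3  4  3
Edit distance = dp[4][3] = 3

3


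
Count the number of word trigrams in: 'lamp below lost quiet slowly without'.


Word trigrams from [6] words:
  Trigram 1: (lamp below lost)
  Trigram 2: (below lost quiet)
  Trigram 3: (lost quiet slowly)
  Trigram 4: (quiet slowly without)
Total word trigrams: 6 - 2 = 4

4


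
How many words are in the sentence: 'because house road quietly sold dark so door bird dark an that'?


Counting words by splitting on spaces:
  Word 1: 'because'
  Word 2: 'house'
  Word 3: 'road'
  Word 4: 'quietly'
  Word 5: 'sold'
  Word 6: 'dark'
  Word 7: 'so'
  Word 8: 'door'
  Word 9: 'bird'
  Word 10: 'dark'
  Word 11: 'an'
  Word 12: 'that'
Total words: 12

12


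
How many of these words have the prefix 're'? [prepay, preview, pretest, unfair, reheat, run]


Checking each word for prefix 're':
  'prepay' -> no (count: 0)
  'preview' -> no (count: 0)
  'pretest' -> no (count: 0)
  'unfair' -> no (count: 0)
  'reheat' -> YES, starts with 're' (count: 1)
  'run' -> no (count: 1)
Total with prefix 're': 1

1


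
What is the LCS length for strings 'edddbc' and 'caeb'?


DP table for LCS of 'edddbc' and 'caeb':
       c  a  e  b
    0  0  0  0  0
  e 0  0  0  1  1
  d 0  0  0  1  1
  d 0  0  0  1  1
  d 0  0  0  1  1
  b 0  0  0  1  2
  c 0  1  1  1  2
LCS: 'eb'
LCS length = 2

2


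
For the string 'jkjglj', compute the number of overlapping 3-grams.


String 'jkjglj' has length L = 6.
Number of overlapping n-grams = L - n + 1
Substituting: 6 - 3 + 1 = 4

4


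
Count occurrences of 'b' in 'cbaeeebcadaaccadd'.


Scanning 'cbaeeebcadaaccadd' for 'b':
  Position 1: 'b' -> MATCH (count: 1)
  Position 6: 'b' -> MATCH (count: 2)
Total occurrences of 'b': 2

2


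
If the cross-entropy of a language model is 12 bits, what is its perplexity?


Perplexity formula: PP = 2^H
H = 12
PP = 2^12
PP = 2^12 = 4096

4096


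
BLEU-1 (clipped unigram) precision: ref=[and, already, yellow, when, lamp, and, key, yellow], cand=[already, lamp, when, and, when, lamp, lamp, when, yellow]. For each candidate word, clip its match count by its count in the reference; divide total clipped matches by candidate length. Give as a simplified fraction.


Reference word counts: {'already': 1, 'and': 2, 'key': 1, 'lamp': 1, 'when': 1, 'yellow': 2}
Checking each candidate word (with clipping):
  'already' -> in reference (ref count 1, used 1/1) -> match (matches: 1)
  'lamp' -> in reference (ref count 1, used 1/1) -> match (matches: 2)
  'when' -> in reference (ref count 1, used 1/1) -> match (matches: 3)
  'and' -> in reference (ref count 2, used 1/2) -> match (matches: 4)
  'when' -> ref count 1 already used up (1/1) -> clipped, no match (matches: 4)
  'lamp' -> ref count 1 already used up (1/1) -> clipped, no match (matches: 4)
  'lamp' -> ref count 1 already used up (1/1) -> clipped, no match (matches: 4)
  'when' -> ref count 1 already used up (1/1) -> clipped, no match (matches: 4)
  'yellow' -> in reference (ref count 2, used 1/2) -> match (matches: 5)
Clipped matches: 5, Candidate length: 9
Precision = 5/9

5/9


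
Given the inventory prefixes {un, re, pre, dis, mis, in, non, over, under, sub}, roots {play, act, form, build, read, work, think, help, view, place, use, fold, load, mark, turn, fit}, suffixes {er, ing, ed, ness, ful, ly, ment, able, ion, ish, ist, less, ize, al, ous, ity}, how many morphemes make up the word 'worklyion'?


Segmenting 'worklyion' against the inventory:
  'work' -> root (morpheme 1)
  'ly' -> suffix (morpheme 2)
  'ion' -> suffix (morpheme 3)
Total morphemes: 3

3


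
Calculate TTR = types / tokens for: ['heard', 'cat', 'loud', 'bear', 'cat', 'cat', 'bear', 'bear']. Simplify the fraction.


Tokens: 8
Unique types: ('bear', 'cat', 'heard', 'loud') = 4
TTR = 4/8
Simplify: divide both by 4 -> 1/2
TTR = 1/2

1/2


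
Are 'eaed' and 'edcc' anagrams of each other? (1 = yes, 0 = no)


Sort characters of 'eaed': 'adee'
Sort characters of 'edcc': 'ccde'
Sorted forms differ -> they are NOT anagrams
Result: 0

0


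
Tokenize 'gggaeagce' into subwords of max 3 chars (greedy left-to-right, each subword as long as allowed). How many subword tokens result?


'gggaeagce' has 9 characters.
Chunking with max size 3:
  Chunk 1: 'ggg' (positions 0-2)
  Chunk 2: 'aea' (positions 3-5)
  Chunk 3: 'gce' (positions 6-8)
Total chunks: ceil(9 / 3) = 3

3


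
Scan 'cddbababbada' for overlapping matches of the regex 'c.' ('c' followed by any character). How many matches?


Pattern: c. means 'c' followed by any character.
Scanning 'cddbababbada' position-by-position:
  Pos 0: window 'cd' -> MATCH
  Pos 1: window 'dd' -> no
  Pos 2: window 'db' -> no
  Pos 3: window 'ba' -> no
  Pos 4: window 'ab' -> no
  Pos 5: window 'ba' -> no
  Pos 6: window 'ab' -> no
  Pos 7: window 'bb' -> no
  Pos 8: window 'ba' -> no
  Pos 9: window 'ad' -> no
  Pos 10: window 'da' -> no
  Pos 11: window 'a' -> no
Total matches: 1

1


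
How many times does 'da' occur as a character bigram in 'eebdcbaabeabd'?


Scanning 'eebdcbaabeabd' for bigram 'da':
  Position 0: 'ee' -> no
  Position 1: 'eb' -> no
  Position 2: 'bd' -> no
  Position 3: 'dc' -> no
  Position 4: 'cb' -> no
  Position 5: 'ba' -> no
  Position 6: 'aa' -> no
  Position 7: 'ab' -> no
  Position 8: 'be' -> no
  Position 9: 'ea' -> no
  Position 10: 'ab' -> no
  Position 11: 'bd' -> no
Total matches: 0

0


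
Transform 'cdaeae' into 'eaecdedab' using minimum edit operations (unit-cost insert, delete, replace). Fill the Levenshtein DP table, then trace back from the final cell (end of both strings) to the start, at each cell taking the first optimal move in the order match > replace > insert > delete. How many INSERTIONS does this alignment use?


Edit distance = 6. Backtracking from cell (6, 9) with preference match > replace > insert > delete,
then listing the resulting alignment 'cdaeae' -> 'eaecdedab' left to right:
  Step 1: insert 'e' [insertion #1]
  Step 2: insert 'a' [insertion #2]
  Step 3: insert 'e' [insertion #3]
  Step 4: keep 'c'
  Step 5: keep 'd'
  Step 6: replace a->e
  Step 7: replace e->d
  Step 8: keep 'a'
  Step 9: replace e->b
Total insertions: 3

3


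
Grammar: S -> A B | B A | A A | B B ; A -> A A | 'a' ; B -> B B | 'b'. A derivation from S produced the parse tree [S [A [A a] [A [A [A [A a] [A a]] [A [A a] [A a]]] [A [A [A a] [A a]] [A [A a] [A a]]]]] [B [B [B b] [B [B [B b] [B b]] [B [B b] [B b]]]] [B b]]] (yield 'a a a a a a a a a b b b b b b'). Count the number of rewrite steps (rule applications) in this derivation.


Every bracketed nonterminal node [X ...] in the tree is produced by exactly one rule application.
Reading the tree off as a leftmost derivation:
  Step 1: S  =>  A B   (applied S -> A B)
  Step 2: A B  =>  A A B   (applied A -> A A)
  Step 3: A A B  =>  a A B   (applied A -> a)
  Step 4: a A B  =>  a A A B   (applied A -> A A)
  Step 5: a A A B  =>  a A A A B   (applied A -> A A)
  Step 6: a A A A B  =>  a A A A A B   (applied A -> A A)
  Step 7: a A A A A B  =>  a a A A A B   (applied A -> a)
  Step 8: a a A A A B  =>  a a a A A B   (applied A -> a)
  Step 9: a a a A A B  =>  a a a A A A B   (applied A -> A A)
  Step 10: a a a A A A B  =>  a a a a A A B   (applied A -> a)
  Step 11: a a a a A A B  =>  a a a a a A B   (applied A -> a)
  Step 12: a a a a a A B  =>  a a a a a A A B   (applied A -> A A)
  Step 13: a a a a a A A B  =>  a a a a a A A A B   (applied A -> A A)
  Step 14: a a a a a A A A B  =>  a a a a a a A A B   (applied A -> a)
  Step 15: a a a a a a A A B  =>  a a a a a a a A B   (applied A -> a)
  Step 16: a a a a a a a A B  =>  a a a a a a a A A B   (applied A -> A A)
  Step 17: a a a a a a a A A B  =>  a a a a a a a a A B   (applied A -> a)
  Step 18: a a a a a a a a A B  =>  a a a a a a a a a B   (applied A -> a)
  Step 19: a a a a a a a a a B  =>  a a a a a a a a a B B   (applied B -> B B)
  Step 20: a a a a a a a a a B B  =>  a a a a a a a a a B B B   (applied B -> B B)
  Step 21: a a a a a a a a a B B B  =>  a a a a a a a a a b B B   (applied B -> b)
  Step 22: a a a a a a a a a b B B  =>  a a a a a a a a a b B B B   (applied B -> B B)
  Step 23: a a a a a a a a a b B B B  =>  a a a a a a a a a b B B B B   (applied B -> B B)
  Step 24: a a a a a a a a a b B B B B  =>  a a a a a a a a a b b B B B   (applied B -> b)
  Step 25: a a a a a a a a a b b B B B  =>  a a a a a a a a a b b b B B   (applied B -> b)
  Step 26: a a a a a a a a a b b b B B  =>  a a a a a a a a a b b b B B B   (applied B -> B B)
  Step 27: a a a a a a a a a b b b B B B  =>  a a a a a a a a a b b b b B B   (applied B -> b)
  Step 28: a a a a a a a a a b b b b B B  =>  a a a a a a a a a b b b b b B   (applied B -> b)
  Step 29: a a a a a a a a a b b b b b B  =>  a a a a a a a a a b b b b b b   (applied B -> b)
Final yield: a a a a a a a a a b b b b b b
Total rewrite steps: 29

29


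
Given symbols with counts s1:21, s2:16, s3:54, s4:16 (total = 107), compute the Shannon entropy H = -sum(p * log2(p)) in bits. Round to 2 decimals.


Computing entropy H = -sum(p_i * log2(p_i)):
  s1: p = 21/107 = 0.1963, -p*log2(p) = 0.4610
  s2: p = 16/107 = 0.1495, -p*log2(p) = 0.4099
  s3: p = 54/107 = 0.5047, -p*log2(p) = 0.4979
  s4: p = 16/107 = 0.1495, -p*log2(p) = 0.4099
H = sum of terms = 1.7787
Rounded to 2 decimals: 1.78

1.78


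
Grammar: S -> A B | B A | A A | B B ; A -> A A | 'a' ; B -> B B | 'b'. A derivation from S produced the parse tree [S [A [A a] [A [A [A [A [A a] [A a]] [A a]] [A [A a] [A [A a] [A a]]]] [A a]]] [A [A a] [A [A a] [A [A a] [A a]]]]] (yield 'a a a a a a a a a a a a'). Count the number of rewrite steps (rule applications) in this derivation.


Every bracketed nonterminal node [X ...] in the tree is produced by exactly one rule application.
Reading the tree off as a leftmost derivation:
  Step 1: S  =>  A A   (applied S -> A A)
  Step 2: A A  =>  A A A   (applied A -> A A)
  Step 3: A A A  =>  a A A   (applied A -> a)
  Step 4: a A A  =>  a A A A   (applied A -> A A)
  Step 5: a A A A  =>  a A A A A   (applied A -> A A)
  Step 6: a A A A A  =>  a A A A A A   (applied A -> A A)
  Step 7: a A A A A A  =>  a A A A A A A   (applied A -> A A)
  Step 8: a A A A A A A  =>  a a A A A A A   (applied A -> a)
  Step 9: a a A A A A A  =>  a a a A A A A   (applied A -> a)
  Step 10: a a a A A A A  =>  a a a a A A A   (applied A -> a)
  Step 11: a a a a A A A  =>  a a a a A A A A   (applied A -> A A)
  Step 12: a a a a A A A A  =>  a a a a a A A A   (applied A -> a)
  Step 13: a a a a a A A A  =>  a a a a a A A A A   (applied A -> A A)
  Step 14: a a a a a A A A A  =>  a a a a a a A A A   (applied A -> a)
  Step 15: a a a a a a A A A  =>  a a a a a a a A A   (applied A -> a)
  Step 16: a a a a a a a A A  =>  a a a a a a a a A   (applied A -> a)
  Step 17: a a a a a a a a A  =>  a a a a a a a a A A   (applied A -> A A)
  Step 18: a a a a a a a a A A  =>  a a a a a a a a a A   (applied A -> a)
  Step 19: a a a a a a a a a A  =>  a a a a a a a a a A A   (applied A -> A A)
  Step 20: a a a a a a a a a A A  =>  a a a a a a a a a a A   (applied A -> a)
  Step 21: a a a a a a a a a a A  =>  a a a a a a a a a a A A   (applied A -> A A)
  Step 22: a a a a a a a a a a A A  =>  a a a a a a a a a a a A   (applied A -> a)
  Step 23: a a a a a a a a a a a A  =>  a a a a a a a a a a a a   (applied A -> a)
Final yield: a a a a a a a a a a a a
Total rewrite steps: 23

23


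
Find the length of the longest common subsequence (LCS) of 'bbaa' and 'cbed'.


DP table for LCS of 'bbaa' and 'cbed':
       c  b  e  d
    0  0  0  0  0
  b 0  0  1  1  1
  b 0  0  1  1  1
  a 0  0  1  1  1
  a 0  0  1  1  1
LCS: 'b'
LCS length = 1

1


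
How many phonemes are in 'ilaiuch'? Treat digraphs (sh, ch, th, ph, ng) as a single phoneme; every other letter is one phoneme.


Parsing 'ilaiuch' greedily, digraphs first:
  'i' -> vowel phoneme (phonemes so far: 1)
  'l' -> consonant phoneme (phonemes so far: 2)
  'a' -> vowel phoneme (phonemes so far: 3)
  'i' -> vowel phoneme (phonemes so far: 4)
  'u' -> vowel phoneme (phonemes so far: 5)
  'ch' -> digraph (1 consonant phoneme) (phonemes so far: 6)
Total phonemes: 6

6


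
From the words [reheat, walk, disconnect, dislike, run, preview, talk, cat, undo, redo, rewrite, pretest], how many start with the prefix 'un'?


Checking each word for prefix 'un':
  'reheat' -> no (count: 0)
  'walk' -> no (count: 0)
  'disconnect' -> no (count: 0)
  'dislike' -> no (count: 0)
  'run' -> no (count: 0)
  'preview' -> no (count: 0)
  'talk' -> no (count: 0)
  'cat' -> no (count: 0)
  'undo' -> YES, starts with 'un' (count: 1)
  'redo' -> no (count: 1)
  'rewrite' -> no (count: 1)
  'pretest' -> no (count: 1)
Total with prefix 'un': 1

1


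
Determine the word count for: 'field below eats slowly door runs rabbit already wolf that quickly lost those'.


Counting words by splitting on spaces:
  Word 1: 'field'
  Word 2: 'below'
  Word 3: 'eats'
  Word 4: 'slowly'
  Word 5: 'door'
  Word 6: 'runs'
  Word 7: 'rabbit'
  Word 8: 'already'
  Word 9: 'wolf'
  Word 10: 'that'
  Word 11: 'quickly'
  Word 12: 'lost'
  Word 13: 'those'
Total words: 13

13


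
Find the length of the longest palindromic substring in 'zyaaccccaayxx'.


Scanning 'zyaaccccaayxx' for palindromic substrings.
Substring at positions 1-10: 'yaaccccaay'.
Check: reverse('yaaccccaay') = 'yaaccccaay' -> palindrome confirmed.
Neighbouring characters ('z' / 'x') break symmetry, so it cannot extend further.
No longer palindromic substring exists; longest length = 10

10


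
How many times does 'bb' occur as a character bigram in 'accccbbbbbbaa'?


Scanning 'accccbbbbbbaa' for bigram 'bb':
  Position 0: 'ac' -> no
  Position 1: 'cc' -> no
  Position 2: 'cc' -> no
  Position 3: 'cc' -> no
  Position 4: 'cb' -> no
  Position 5: 'bb' -> MATCH
  Position 6: 'bb' -> MATCH
  Position 7: 'bb' -> MATCH
  Position 8: 'bb' -> MATCH
  Position 9: 'bb' -> MATCH
  Position 10: 'ba' -> no
  Position 11: 'aa' -> no
Total matches: 5

5


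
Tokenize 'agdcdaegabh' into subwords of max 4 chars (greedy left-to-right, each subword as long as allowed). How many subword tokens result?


'agdcdaegabh' has 11 characters.
Chunking with max size 4:
  Chunk 1: 'agdc' (positions 0-3)
  Chunk 2: 'daeg' (positions 4-7)
  Chunk 3: 'abh' (positions 8-10)
Total chunks: ceil(11 / 4) = 3

3


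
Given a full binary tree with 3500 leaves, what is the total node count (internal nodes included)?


Leaf nodes (terminals): 3500
Internal nodes = n - 1 = 3500 - 1 = 3499
Total = leaves + internal = 3500 + 3499 = 6999

6999


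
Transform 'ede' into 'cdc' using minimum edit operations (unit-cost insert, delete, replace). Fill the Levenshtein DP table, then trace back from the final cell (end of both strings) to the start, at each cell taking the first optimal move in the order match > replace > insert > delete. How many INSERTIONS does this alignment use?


Edit distance = 2. Backtracking from cell (3, 3) with preference match > replace > insert > delete,
then listing the resulting alignment 'ede' -> 'cdc' left to right:
  Step 1: replace e->c
  Step 2: keep 'd'
  Step 3: replace e->c
Total insertions: 0

0


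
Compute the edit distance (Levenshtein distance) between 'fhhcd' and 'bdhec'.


Building DP table for s1='fhhcd' (len 5) and s2='bdhec' (len 5):
       b  d  h  e  c
    0  1  2  3  4  5
  f 1  1  2  3  4  5
  h 2  2  2  2  3  4
  h 3  3  3  2  3  4
  c 4  4  4  3  3  3
  d 5  5  4  4  4  4
Edit distance = dp[5][5] = 4

4


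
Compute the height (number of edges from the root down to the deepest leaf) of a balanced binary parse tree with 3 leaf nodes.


In a balanced binary tree with n leaves the deepest leaf is ceil(log2(n)) edges below the root.
log2(3) = 1.5850
ceil(1.5850) = 2
height (edges) = 2

2


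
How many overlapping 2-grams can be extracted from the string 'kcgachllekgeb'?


String 'kcgachllekgeb' has length L = 13.
Number of overlapping n-grams = L - n + 1
Substituting: 13 - 2 + 1 = 12

12


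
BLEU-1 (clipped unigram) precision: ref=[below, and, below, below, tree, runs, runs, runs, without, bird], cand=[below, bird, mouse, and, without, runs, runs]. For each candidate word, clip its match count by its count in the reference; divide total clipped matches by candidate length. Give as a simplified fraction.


Reference word counts: {'and': 1, 'below': 3, 'bird': 1, 'runs': 3, 'tree': 1, 'without': 1}
Checking each candidate word (with clipping):
  'below' -> in reference (ref count 3, used 1/3) -> match (matches: 1)
  'bird' -> in reference (ref count 1, used 1/1) -> match (matches: 2)
  'mouse' -> not in reference -> no match (matches: 2)
  'and' -> in reference (ref count 1, used 1/1) -> match (matches: 3)
  'without' -> in reference (ref count 1, used 1/1) -> match (matches: 4)
  'runs' -> in reference (ref count 3, used 1/3) -> match (matches: 5)
  'runs' -> in reference (ref count 3, used 2/3) -> match (matches: 6)
Clipped matches: 6, Candidate length: 7
Precision = 6/7

6/7


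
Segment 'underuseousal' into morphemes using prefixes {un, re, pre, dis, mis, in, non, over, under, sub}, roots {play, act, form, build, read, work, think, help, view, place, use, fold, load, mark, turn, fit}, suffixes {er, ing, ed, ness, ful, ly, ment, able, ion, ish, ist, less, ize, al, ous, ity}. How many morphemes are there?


Segmenting 'underuseousal' against the inventory:
  'under' -> prefix (morpheme 1)
  'use' -> root (morpheme 2)
  'ous' -> suffix (morpheme 3)
  'al' -> suffix (morpheme 4)
Total morphemes: 4

4


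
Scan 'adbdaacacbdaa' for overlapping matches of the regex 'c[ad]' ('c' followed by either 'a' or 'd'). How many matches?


Pattern: c[ad] means 'c' followed by either 'a' or 'd'.
Scanning 'adbdaacacbdaa' position-by-position:
  Pos 0: window 'ad' -> no
  Pos 1: window 'db' -> no
  Pos 2: window 'bd' -> no
  Pos 3: window 'da' -> no
  Pos 4: window 'aa' -> no
  Pos 5: window 'ac' -> no
  Pos 6: window 'ca' -> MATCH
  Pos 7: window 'ac' -> no
  Pos 8: window 'cb' -> no
  Pos 9: window 'bd' -> no
  Pos 10: window 'da' -> no
  Pos 11: window 'aa' -> no
  Pos 12: window 'a' -> no
Total matches: 1

1


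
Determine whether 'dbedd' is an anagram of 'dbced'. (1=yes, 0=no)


Sort characters of 'dbedd': 'bddde'
Sort characters of 'dbced': 'bcdde'
Sorted forms differ -> they are NOT anagrams
Result: 0

0


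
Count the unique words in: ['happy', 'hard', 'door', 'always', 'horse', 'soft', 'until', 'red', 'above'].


Listing all tokens and tracking unique types:
  Token 1: 'happy' -> NEW (unique so far: 1)
  Token 2: 'hard' -> NEW (unique so far: 2)
  Token 3: 'door' -> NEW (unique so far: 3)
  Token 4: 'always' -> NEW (unique so far: 4)
  Token 5: 'horse' -> NEW (unique so far: 5)
  Token 6: 'soft' -> NEW (unique so far: 6)
  Token 7: 'until' -> NEW (unique so far: 7)
  Token 8: 'red' -> NEW (unique so far: 8)
  Token 9: 'above' -> NEW (unique so far: 9)
Unique types: ('above', 'always', 'door', 'happy', 'hard', 'horse', 'red', 'soft', 'until')
Vocabulary size: 9

9


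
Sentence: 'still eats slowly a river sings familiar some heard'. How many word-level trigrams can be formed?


Word trigrams from [9] words:
  Trigram 1: (still eats slowly)
  Trigram 2: (eats slowly a)
  Trigram 3: (slowly a river)
  Trigram 4: (a river sings)
  Trigram 5: (river sings familiar)
  Trigram 6: (sings familiar some)
  Trigram 7: (familiar some heard)
Total word trigrams: 9 - 2 = 7

7


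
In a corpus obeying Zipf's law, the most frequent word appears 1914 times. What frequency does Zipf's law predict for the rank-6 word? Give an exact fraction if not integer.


Zipf's law: freq(rank) = f1 / rank
f1 = 1914, rank = 6
freq = 1914 / 6
= 319

319


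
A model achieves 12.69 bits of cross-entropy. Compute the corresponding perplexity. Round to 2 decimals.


Perplexity formula: PP = 2^H
H = 12.69
PP = 2^12.69
Decompose: 2^12.69 = 2^12 * 2^0.69
2^12 = 4096, 2^0.69 ~ 1.6132835
PP ~ 4096 * 1.6132835 = 6608.0092160
Rounded to 2 decimals: 6608.01

6608.01


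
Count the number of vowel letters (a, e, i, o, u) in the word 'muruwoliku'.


Scanning each character of 'muruwoliku':
  Position 1: 'm' -> consonant (running count: 0)
  Position 2: 'u' -> vowel (running count: 1)
  Position 3: 'r' -> consonant (running count: 1)
  Position 4: 'u' -> vowel (running count: 2)
  Position 5: 'w' -> consonant (running count: 2)
  Position 6: 'o' -> vowel (running count: 3)
  Position 7: 'l' -> consonant (running count: 3)
  Position 8: 'i' -> vowel (running count: 4)
  Position 9: 'k' -> consonant (running count: 4)
  Position 10: 'u' -> vowel (running count: 5)
Total vowels: 5

5


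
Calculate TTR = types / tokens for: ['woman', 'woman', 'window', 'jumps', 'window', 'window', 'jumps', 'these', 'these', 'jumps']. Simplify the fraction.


Tokens: 10
Unique types: ('jumps', 'these', 'window', 'woman') = 4
TTR = 4/10
Simplify: divide both by 2 -> 2/5
TTR = 2/5

2/5


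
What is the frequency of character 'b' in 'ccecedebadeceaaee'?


Scanning 'ccecedebadeceaaee' for 'b':
  Position 7: 'b' -> MATCH (count: 1)
Total occurrences of 'b': 1

1


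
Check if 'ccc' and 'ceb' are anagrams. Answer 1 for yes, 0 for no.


Sort characters of 'ccc': 'ccc'
Sort characters of 'ceb': 'bce'
Sorted forms differ -> they are NOT anagrams
Result: 0

0


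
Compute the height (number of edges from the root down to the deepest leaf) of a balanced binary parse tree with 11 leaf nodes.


In a balanced binary tree with n leaves the deepest leaf is ceil(log2(n)) edges below the root.
log2(11) = 3.4594
ceil(3.4594) = 4
height (edges) = 4

4


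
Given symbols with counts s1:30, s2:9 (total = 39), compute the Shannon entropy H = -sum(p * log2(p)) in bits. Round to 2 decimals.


Computing entropy H = -sum(p_i * log2(p_i)):
  s1: p = 30/39 = 0.7692, -p*log2(p) = 0.2912
  s2: p = 9/39 = 0.2308, -p*log2(p) = 0.4882
H = sum of terms = 0.7794
Rounded to 2 decimals: 0.78

0.78


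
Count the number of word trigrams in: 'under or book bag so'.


Word trigrams from [5] words:
  Trigram 1: (under or book)
  Trigram 2: (or book bag)
  Trigram 3: (book bag so)
Total word trigrams: 5 - 2 = 3

3


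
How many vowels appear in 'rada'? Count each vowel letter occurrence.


Scanning each character of 'rada':
  Position 1: 'r' -> consonant (running count: 0)
  Position 2: 'a' -> vowel (running count: 1)
  Position 3: 'd' -> consonant (running count: 1)
  Position 4: 'a' -> vowel (running count: 2)
Total vowels: 2

2


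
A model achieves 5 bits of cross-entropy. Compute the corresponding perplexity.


Perplexity formula: PP = 2^H
H = 5
PP = 2^5
Steps: 2^1 = 2, 2^2 = 4, 2^3 = 8, 2^4 = 16, 2^5 = 32
PP = 32

32


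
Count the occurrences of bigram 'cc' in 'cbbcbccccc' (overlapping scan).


Scanning 'cbbcbccccc' for bigram 'cc':
  Position 0: 'cb' -> no
  Position 1: 'bb' -> no
  Position 2: 'bc' -> no
  Position 3: 'cb' -> no
  Position 4: 'bc' -> no
  Position 5: 'cc' -> MATCH
  Position 6: 'cc' -> MATCH
  Position 7: 'cc' -> MATCH
  Position 8: 'cc' -> MATCH
Total matches: 4

4


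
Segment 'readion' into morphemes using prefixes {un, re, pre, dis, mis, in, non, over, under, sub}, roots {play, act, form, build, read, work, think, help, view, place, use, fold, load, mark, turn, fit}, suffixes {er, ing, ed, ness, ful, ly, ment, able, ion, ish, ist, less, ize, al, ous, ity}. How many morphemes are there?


Segmenting 'readion' against the inventory:
  'read' -> root (morpheme 1)
  'ion' -> suffix (morpheme 2)
Total morphemes: 2

2


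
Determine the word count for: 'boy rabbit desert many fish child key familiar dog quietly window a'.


Counting words by splitting on spaces:
  Word 1: 'boy'
  Word 2: 'rabbit'
  Word 3: 'desert'
  Word 4: 'many'
  Word 5: 'fish'
  Word 6: 'child'
  Word 7: 'key'
  Word 8: 'familiar'
  Word 9: 'dog'
  Word 10: 'quietly'
  Word 11: 'window'
  Word 12: 'a'
Total words: 12

12


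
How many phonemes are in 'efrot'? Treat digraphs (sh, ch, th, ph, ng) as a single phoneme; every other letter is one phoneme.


Parsing 'efrot' greedily, digraphs first:
  'e' -> vowel phoneme (phonemes so far: 1)
  'f' -> consonant phoneme (phonemes so far: 2)
  'r' -> consonant phoneme (phonemes so far: 3)
  'o' -> vowel phoneme (phonemes so far: 4)
  't' -> consonant phoneme (phonemes so far: 5)
Total phonemes: 5

5


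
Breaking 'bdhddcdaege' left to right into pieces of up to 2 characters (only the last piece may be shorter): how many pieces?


'bdhddcdaege' has 11 characters.
Chunking with max size 2:
  Chunk 1: 'bd' (positions 0-1)
  Chunk 2: 'hd' (positions 2-3)
  Chunk 3: 'dc' (positions 4-5)
  Chunk 4: 'da' (positions 6-7)
  Chunk 5: 'eg' (positions 8-9)
  Chunk 6: 'e' (positions 10-10)
Total chunks: ceil(11 / 2) = 6

6


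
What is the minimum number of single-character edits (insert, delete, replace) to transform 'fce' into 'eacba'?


Building DP table for s1='fce' (len 3) and s2='eacba' (len 5):
       e  a  c  b  a
    0  1  2  3  4  5
  f 1  1  2  3  4  5
  c 2  2  2  2  3  4
  e 3  2  3  3  3  4
Edit distance = dp[3][5] = 4

4
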